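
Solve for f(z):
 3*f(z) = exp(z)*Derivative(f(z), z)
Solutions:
 f(z) = C1*exp(-3*exp(-z))


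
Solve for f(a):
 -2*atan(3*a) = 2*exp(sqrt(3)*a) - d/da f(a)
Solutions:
 f(a) = C1 + 2*a*atan(3*a) + 2*sqrt(3)*exp(sqrt(3)*a)/3 - log(9*a^2 + 1)/3


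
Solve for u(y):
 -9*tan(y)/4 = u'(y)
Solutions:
 u(y) = C1 + 9*log(cos(y))/4


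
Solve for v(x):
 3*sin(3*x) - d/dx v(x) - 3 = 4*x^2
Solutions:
 v(x) = C1 - 4*x^3/3 - 3*x - cos(3*x)


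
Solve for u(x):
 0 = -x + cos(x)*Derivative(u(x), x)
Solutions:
 u(x) = C1 + Integral(x/cos(x), x)


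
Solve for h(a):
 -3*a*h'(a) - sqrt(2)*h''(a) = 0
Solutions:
 h(a) = C1 + C2*erf(2^(1/4)*sqrt(3)*a/2)


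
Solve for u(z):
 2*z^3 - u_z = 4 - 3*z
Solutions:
 u(z) = C1 + z^4/2 + 3*z^2/2 - 4*z


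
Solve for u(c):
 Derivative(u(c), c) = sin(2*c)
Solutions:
 u(c) = C1 - cos(2*c)/2


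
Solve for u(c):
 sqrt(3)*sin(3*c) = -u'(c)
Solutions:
 u(c) = C1 + sqrt(3)*cos(3*c)/3


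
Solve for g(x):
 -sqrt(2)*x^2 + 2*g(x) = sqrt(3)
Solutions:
 g(x) = sqrt(2)*x^2/2 + sqrt(3)/2


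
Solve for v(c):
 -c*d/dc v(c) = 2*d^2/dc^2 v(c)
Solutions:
 v(c) = C1 + C2*erf(c/2)


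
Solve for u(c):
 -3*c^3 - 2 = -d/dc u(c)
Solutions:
 u(c) = C1 + 3*c^4/4 + 2*c


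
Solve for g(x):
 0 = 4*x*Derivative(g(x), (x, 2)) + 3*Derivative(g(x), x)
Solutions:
 g(x) = C1 + C2*x^(1/4)


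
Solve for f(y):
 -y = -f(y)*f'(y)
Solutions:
 f(y) = -sqrt(C1 + y^2)
 f(y) = sqrt(C1 + y^2)


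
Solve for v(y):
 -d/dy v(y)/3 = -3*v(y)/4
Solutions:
 v(y) = C1*exp(9*y/4)


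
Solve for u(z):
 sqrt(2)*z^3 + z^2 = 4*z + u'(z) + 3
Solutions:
 u(z) = C1 + sqrt(2)*z^4/4 + z^3/3 - 2*z^2 - 3*z


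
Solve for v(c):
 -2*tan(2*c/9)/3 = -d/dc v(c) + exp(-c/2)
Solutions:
 v(c) = C1 + 3*log(tan(2*c/9)^2 + 1)/2 - 2*exp(-c/2)


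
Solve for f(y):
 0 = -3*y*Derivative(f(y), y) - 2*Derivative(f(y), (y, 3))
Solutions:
 f(y) = C1 + Integral(C2*airyai(-2^(2/3)*3^(1/3)*y/2) + C3*airybi(-2^(2/3)*3^(1/3)*y/2), y)


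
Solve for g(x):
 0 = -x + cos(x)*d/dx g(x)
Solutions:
 g(x) = C1 + Integral(x/cos(x), x)


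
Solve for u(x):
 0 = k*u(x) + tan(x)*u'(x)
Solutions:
 u(x) = C1*exp(-k*log(sin(x)))


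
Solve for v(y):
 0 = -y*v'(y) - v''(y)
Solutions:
 v(y) = C1 + C2*erf(sqrt(2)*y/2)


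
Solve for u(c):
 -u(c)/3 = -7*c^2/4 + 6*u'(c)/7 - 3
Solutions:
 u(c) = C1*exp(-7*c/18) + 21*c^2/4 - 27*c + 549/7


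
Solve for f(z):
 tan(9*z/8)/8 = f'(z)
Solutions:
 f(z) = C1 - log(cos(9*z/8))/9


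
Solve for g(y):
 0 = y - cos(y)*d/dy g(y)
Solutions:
 g(y) = C1 + Integral(y/cos(y), y)


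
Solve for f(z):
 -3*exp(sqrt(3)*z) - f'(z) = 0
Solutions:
 f(z) = C1 - sqrt(3)*exp(sqrt(3)*z)


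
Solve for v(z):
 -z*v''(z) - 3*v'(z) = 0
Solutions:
 v(z) = C1 + C2/z^2


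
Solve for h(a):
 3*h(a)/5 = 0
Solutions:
 h(a) = 0


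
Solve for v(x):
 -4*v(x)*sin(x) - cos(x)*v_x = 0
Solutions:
 v(x) = C1*cos(x)^4


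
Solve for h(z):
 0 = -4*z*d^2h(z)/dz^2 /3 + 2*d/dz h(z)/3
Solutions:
 h(z) = C1 + C2*z^(3/2)


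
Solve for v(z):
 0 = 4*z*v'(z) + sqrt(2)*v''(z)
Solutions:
 v(z) = C1 + C2*erf(2^(1/4)*z)


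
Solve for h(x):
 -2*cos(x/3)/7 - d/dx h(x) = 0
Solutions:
 h(x) = C1 - 6*sin(x/3)/7


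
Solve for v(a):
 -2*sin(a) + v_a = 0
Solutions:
 v(a) = C1 - 2*cos(a)


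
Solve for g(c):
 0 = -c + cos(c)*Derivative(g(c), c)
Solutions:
 g(c) = C1 + Integral(c/cos(c), c)


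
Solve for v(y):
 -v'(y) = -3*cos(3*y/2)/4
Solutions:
 v(y) = C1 + sin(3*y/2)/2


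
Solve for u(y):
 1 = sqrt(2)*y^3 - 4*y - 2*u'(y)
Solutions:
 u(y) = C1 + sqrt(2)*y^4/8 - y^2 - y/2


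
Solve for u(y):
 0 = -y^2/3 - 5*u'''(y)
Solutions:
 u(y) = C1 + C2*y + C3*y^2 - y^5/900


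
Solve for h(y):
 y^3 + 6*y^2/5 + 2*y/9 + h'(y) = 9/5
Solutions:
 h(y) = C1 - y^4/4 - 2*y^3/5 - y^2/9 + 9*y/5


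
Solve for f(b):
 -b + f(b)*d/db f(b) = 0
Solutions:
 f(b) = -sqrt(C1 + b^2)
 f(b) = sqrt(C1 + b^2)


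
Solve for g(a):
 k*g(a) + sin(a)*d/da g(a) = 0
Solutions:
 g(a) = C1*exp(k*(-log(cos(a) - 1) + log(cos(a) + 1))/2)


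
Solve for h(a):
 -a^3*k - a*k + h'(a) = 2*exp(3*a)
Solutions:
 h(a) = C1 + a^4*k/4 + a^2*k/2 + 2*exp(3*a)/3


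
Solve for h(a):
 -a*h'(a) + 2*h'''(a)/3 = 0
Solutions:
 h(a) = C1 + Integral(C2*airyai(2^(2/3)*3^(1/3)*a/2) + C3*airybi(2^(2/3)*3^(1/3)*a/2), a)


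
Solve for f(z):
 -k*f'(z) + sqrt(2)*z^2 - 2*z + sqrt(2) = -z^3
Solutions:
 f(z) = C1 + z^4/(4*k) + sqrt(2)*z^3/(3*k) - z^2/k + sqrt(2)*z/k


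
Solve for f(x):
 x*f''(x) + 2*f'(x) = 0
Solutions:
 f(x) = C1 + C2/x


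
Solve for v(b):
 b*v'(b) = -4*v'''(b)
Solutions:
 v(b) = C1 + Integral(C2*airyai(-2^(1/3)*b/2) + C3*airybi(-2^(1/3)*b/2), b)


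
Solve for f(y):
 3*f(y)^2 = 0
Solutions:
 f(y) = 0


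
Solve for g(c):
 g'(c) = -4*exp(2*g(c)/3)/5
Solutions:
 g(c) = 3*log(-sqrt(-1/(C1 - 4*c))) - 3*log(2) + 3*log(30)/2
 g(c) = 3*log(-1/(C1 - 4*c))/2 - 3*log(2) + 3*log(30)/2


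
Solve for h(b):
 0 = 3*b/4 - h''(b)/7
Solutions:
 h(b) = C1 + C2*b + 7*b^3/8


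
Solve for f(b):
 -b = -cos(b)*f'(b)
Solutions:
 f(b) = C1 + Integral(b/cos(b), b)


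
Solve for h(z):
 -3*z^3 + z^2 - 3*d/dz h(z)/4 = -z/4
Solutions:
 h(z) = C1 - z^4 + 4*z^3/9 + z^2/6


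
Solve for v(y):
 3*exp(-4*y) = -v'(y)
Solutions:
 v(y) = C1 + 3*exp(-4*y)/4


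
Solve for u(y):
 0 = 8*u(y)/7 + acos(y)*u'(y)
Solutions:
 u(y) = C1*exp(-8*Integral(1/acos(y), y)/7)


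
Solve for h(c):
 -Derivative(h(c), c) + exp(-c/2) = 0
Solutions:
 h(c) = C1 - 2*exp(-c/2)


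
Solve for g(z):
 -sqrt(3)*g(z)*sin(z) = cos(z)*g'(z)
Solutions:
 g(z) = C1*cos(z)^(sqrt(3))


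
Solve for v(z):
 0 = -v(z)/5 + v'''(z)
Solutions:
 v(z) = C3*exp(5^(2/3)*z/5) + (C1*sin(sqrt(3)*5^(2/3)*z/10) + C2*cos(sqrt(3)*5^(2/3)*z/10))*exp(-5^(2/3)*z/10)


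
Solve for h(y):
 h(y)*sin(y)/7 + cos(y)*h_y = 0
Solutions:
 h(y) = C1*cos(y)^(1/7)


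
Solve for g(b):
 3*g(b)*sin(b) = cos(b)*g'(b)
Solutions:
 g(b) = C1/cos(b)^3


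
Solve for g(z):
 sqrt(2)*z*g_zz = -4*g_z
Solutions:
 g(z) = C1 + C2*z^(1 - 2*sqrt(2))


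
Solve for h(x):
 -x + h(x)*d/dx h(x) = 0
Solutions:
 h(x) = -sqrt(C1 + x^2)
 h(x) = sqrt(C1 + x^2)


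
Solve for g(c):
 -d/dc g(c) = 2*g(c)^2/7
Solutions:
 g(c) = 7/(C1 + 2*c)


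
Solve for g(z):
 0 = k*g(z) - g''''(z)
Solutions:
 g(z) = C1*exp(-k^(1/4)*z) + C2*exp(k^(1/4)*z) + C3*exp(-I*k^(1/4)*z) + C4*exp(I*k^(1/4)*z)


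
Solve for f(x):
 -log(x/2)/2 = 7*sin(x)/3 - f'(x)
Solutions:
 f(x) = C1 + x*log(x)/2 - x/2 - x*log(2)/2 - 7*cos(x)/3


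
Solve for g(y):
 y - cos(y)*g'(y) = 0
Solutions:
 g(y) = C1 + Integral(y/cos(y), y)


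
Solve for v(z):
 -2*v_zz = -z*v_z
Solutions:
 v(z) = C1 + C2*erfi(z/2)


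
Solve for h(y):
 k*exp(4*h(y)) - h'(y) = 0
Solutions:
 h(y) = log(-(-1/(C1 + 4*k*y))^(1/4))
 h(y) = log(-1/(C1 + 4*k*y))/4
 h(y) = log(-I*(-1/(C1 + 4*k*y))^(1/4))
 h(y) = log(I*(-1/(C1 + 4*k*y))^(1/4))


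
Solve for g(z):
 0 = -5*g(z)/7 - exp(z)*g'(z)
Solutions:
 g(z) = C1*exp(5*exp(-z)/7)


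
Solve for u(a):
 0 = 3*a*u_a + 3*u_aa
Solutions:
 u(a) = C1 + C2*erf(sqrt(2)*a/2)


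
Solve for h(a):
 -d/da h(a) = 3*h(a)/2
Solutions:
 h(a) = C1*exp(-3*a/2)


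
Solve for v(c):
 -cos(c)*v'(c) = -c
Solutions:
 v(c) = C1 + Integral(c/cos(c), c)


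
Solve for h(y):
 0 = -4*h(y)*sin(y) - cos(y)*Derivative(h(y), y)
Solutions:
 h(y) = C1*cos(y)^4


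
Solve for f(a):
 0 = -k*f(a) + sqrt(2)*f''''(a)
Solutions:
 f(a) = C1*exp(-2^(7/8)*a*k^(1/4)/2) + C2*exp(2^(7/8)*a*k^(1/4)/2) + C3*exp(-2^(7/8)*I*a*k^(1/4)/2) + C4*exp(2^(7/8)*I*a*k^(1/4)/2)


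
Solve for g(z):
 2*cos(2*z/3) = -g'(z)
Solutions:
 g(z) = C1 - 3*sin(2*z/3)


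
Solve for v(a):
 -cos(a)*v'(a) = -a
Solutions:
 v(a) = C1 + Integral(a/cos(a), a)


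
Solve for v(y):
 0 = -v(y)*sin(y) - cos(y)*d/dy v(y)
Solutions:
 v(y) = C1*cos(y)


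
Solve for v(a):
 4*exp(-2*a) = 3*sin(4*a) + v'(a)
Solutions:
 v(a) = C1 + 3*cos(4*a)/4 - 2*exp(-2*a)


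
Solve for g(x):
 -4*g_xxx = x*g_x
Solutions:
 g(x) = C1 + Integral(C2*airyai(-2^(1/3)*x/2) + C3*airybi(-2^(1/3)*x/2), x)


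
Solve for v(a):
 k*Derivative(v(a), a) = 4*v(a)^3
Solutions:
 v(a) = -sqrt(2)*sqrt(-k/(C1*k + 4*a))/2
 v(a) = sqrt(2)*sqrt(-k/(C1*k + 4*a))/2


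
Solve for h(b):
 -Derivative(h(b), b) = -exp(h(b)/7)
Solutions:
 h(b) = 7*log(-1/(C1 + b)) + 7*log(7)


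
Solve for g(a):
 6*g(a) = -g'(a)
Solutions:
 g(a) = C1*exp(-6*a)


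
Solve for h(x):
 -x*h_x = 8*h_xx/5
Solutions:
 h(x) = C1 + C2*erf(sqrt(5)*x/4)


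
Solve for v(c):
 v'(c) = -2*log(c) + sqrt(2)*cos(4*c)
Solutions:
 v(c) = C1 - 2*c*log(c) + 2*c + sqrt(2)*sin(4*c)/4


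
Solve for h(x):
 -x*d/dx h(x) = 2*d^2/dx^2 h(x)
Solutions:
 h(x) = C1 + C2*erf(x/2)


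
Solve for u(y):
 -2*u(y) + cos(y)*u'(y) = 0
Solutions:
 u(y) = C1*(sin(y) + 1)/(sin(y) - 1)


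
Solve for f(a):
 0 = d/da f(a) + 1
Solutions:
 f(a) = C1 - a


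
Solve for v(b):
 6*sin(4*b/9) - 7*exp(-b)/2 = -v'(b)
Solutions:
 v(b) = C1 + 27*cos(4*b/9)/2 - 7*exp(-b)/2


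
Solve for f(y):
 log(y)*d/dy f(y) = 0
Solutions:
 f(y) = C1


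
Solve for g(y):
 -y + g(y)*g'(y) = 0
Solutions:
 g(y) = -sqrt(C1 + y^2)
 g(y) = sqrt(C1 + y^2)


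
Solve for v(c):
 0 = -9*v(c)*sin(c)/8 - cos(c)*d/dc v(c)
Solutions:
 v(c) = C1*cos(c)^(9/8)


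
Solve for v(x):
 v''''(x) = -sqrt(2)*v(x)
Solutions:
 v(x) = (C1*sin(2^(5/8)*x/2) + C2*cos(2^(5/8)*x/2))*exp(-2^(5/8)*x/2) + (C3*sin(2^(5/8)*x/2) + C4*cos(2^(5/8)*x/2))*exp(2^(5/8)*x/2)


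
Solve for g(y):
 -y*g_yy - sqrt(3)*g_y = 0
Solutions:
 g(y) = C1 + C2*y^(1 - sqrt(3))


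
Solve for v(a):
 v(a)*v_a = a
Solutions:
 v(a) = -sqrt(C1 + a^2)
 v(a) = sqrt(C1 + a^2)


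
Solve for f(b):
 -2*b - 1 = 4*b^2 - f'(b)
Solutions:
 f(b) = C1 + 4*b^3/3 + b^2 + b


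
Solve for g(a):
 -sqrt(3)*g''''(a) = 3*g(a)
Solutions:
 g(a) = (C1*sin(sqrt(2)*3^(1/8)*a/2) + C2*cos(sqrt(2)*3^(1/8)*a/2))*exp(-sqrt(2)*3^(1/8)*a/2) + (C3*sin(sqrt(2)*3^(1/8)*a/2) + C4*cos(sqrt(2)*3^(1/8)*a/2))*exp(sqrt(2)*3^(1/8)*a/2)


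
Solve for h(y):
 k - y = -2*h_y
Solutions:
 h(y) = C1 - k*y/2 + y^2/4


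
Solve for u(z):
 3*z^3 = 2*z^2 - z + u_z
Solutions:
 u(z) = C1 + 3*z^4/4 - 2*z^3/3 + z^2/2


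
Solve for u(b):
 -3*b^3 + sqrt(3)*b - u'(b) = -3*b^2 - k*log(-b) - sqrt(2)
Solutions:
 u(b) = C1 - 3*b^4/4 + b^3 + sqrt(3)*b^2/2 + b*k*log(-b) + b*(-k + sqrt(2))


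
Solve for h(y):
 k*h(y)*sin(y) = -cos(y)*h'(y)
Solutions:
 h(y) = C1*exp(k*log(cos(y)))


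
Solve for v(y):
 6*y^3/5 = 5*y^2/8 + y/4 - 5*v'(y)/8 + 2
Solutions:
 v(y) = C1 - 12*y^4/25 + y^3/3 + y^2/5 + 16*y/5


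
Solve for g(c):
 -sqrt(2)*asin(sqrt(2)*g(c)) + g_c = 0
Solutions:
 Integral(1/asin(sqrt(2)*_y), (_y, g(c))) = C1 + sqrt(2)*c


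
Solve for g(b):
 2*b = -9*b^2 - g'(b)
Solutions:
 g(b) = C1 - 3*b^3 - b^2


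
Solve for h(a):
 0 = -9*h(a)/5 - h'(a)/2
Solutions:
 h(a) = C1*exp(-18*a/5)


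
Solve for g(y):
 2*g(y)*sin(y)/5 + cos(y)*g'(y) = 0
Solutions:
 g(y) = C1*cos(y)^(2/5)


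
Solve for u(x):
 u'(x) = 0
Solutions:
 u(x) = C1


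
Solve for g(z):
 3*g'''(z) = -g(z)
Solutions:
 g(z) = C3*exp(-3^(2/3)*z/3) + (C1*sin(3^(1/6)*z/2) + C2*cos(3^(1/6)*z/2))*exp(3^(2/3)*z/6)


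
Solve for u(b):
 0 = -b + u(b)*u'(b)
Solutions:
 u(b) = -sqrt(C1 + b^2)
 u(b) = sqrt(C1 + b^2)


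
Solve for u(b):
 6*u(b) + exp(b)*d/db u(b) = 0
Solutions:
 u(b) = C1*exp(6*exp(-b))


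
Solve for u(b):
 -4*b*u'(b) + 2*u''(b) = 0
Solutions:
 u(b) = C1 + C2*erfi(b)


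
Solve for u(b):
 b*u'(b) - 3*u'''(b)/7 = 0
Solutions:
 u(b) = C1 + Integral(C2*airyai(3^(2/3)*7^(1/3)*b/3) + C3*airybi(3^(2/3)*7^(1/3)*b/3), b)


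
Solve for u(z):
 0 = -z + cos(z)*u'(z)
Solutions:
 u(z) = C1 + Integral(z/cos(z), z)


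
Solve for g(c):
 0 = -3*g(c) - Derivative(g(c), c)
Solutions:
 g(c) = C1*exp(-3*c)


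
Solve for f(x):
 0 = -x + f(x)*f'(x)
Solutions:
 f(x) = -sqrt(C1 + x^2)
 f(x) = sqrt(C1 + x^2)


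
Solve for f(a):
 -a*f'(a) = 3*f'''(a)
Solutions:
 f(a) = C1 + Integral(C2*airyai(-3^(2/3)*a/3) + C3*airybi(-3^(2/3)*a/3), a)


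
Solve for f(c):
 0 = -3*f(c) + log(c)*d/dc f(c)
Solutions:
 f(c) = C1*exp(3*li(c))


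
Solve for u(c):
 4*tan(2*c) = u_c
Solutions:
 u(c) = C1 - 2*log(cos(2*c))


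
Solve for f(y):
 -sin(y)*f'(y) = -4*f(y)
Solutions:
 f(y) = C1*(cos(y)^2 - 2*cos(y) + 1)/(cos(y)^2 + 2*cos(y) + 1)


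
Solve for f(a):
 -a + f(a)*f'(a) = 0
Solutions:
 f(a) = -sqrt(C1 + a^2)
 f(a) = sqrt(C1 + a^2)


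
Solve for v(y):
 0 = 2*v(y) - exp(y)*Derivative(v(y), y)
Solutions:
 v(y) = C1*exp(-2*exp(-y))


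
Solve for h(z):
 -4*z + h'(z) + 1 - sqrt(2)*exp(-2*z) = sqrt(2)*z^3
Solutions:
 h(z) = C1 + sqrt(2)*z^4/4 + 2*z^2 - z - sqrt(2)*exp(-2*z)/2


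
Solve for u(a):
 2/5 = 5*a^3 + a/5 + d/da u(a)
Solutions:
 u(a) = C1 - 5*a^4/4 - a^2/10 + 2*a/5


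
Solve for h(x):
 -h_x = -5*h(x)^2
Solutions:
 h(x) = -1/(C1 + 5*x)


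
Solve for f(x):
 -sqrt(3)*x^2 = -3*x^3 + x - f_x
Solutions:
 f(x) = C1 - 3*x^4/4 + sqrt(3)*x^3/3 + x^2/2


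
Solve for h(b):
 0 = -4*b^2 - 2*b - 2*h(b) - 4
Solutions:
 h(b) = -2*b^2 - b - 2


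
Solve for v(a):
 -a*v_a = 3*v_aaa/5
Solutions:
 v(a) = C1 + Integral(C2*airyai(-3^(2/3)*5^(1/3)*a/3) + C3*airybi(-3^(2/3)*5^(1/3)*a/3), a)


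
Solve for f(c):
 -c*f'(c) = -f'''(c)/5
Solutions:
 f(c) = C1 + Integral(C2*airyai(5^(1/3)*c) + C3*airybi(5^(1/3)*c), c)


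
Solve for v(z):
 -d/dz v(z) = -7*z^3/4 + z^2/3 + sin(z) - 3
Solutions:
 v(z) = C1 + 7*z^4/16 - z^3/9 + 3*z + cos(z)


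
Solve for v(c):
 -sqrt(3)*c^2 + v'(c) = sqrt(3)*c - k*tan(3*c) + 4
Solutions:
 v(c) = C1 + sqrt(3)*c^3/3 + sqrt(3)*c^2/2 + 4*c + k*log(cos(3*c))/3


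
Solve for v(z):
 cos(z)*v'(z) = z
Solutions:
 v(z) = C1 + Integral(z/cos(z), z)


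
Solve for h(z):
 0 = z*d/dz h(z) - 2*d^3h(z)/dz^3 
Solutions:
 h(z) = C1 + Integral(C2*airyai(2^(2/3)*z/2) + C3*airybi(2^(2/3)*z/2), z)


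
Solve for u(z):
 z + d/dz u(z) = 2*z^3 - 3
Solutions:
 u(z) = C1 + z^4/2 - z^2/2 - 3*z


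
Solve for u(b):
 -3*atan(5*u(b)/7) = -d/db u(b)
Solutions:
 Integral(1/atan(5*_y/7), (_y, u(b))) = C1 + 3*b


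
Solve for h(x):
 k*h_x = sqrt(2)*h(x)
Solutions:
 h(x) = C1*exp(sqrt(2)*x/k)


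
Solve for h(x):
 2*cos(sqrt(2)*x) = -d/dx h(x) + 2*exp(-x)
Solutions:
 h(x) = C1 - sqrt(2)*sin(sqrt(2)*x) - 2*exp(-x)


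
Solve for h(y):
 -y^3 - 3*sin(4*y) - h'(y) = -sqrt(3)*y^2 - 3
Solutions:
 h(y) = C1 - y^4/4 + sqrt(3)*y^3/3 + 3*y + 3*cos(4*y)/4


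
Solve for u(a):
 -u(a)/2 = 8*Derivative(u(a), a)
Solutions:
 u(a) = C1*exp(-a/16)


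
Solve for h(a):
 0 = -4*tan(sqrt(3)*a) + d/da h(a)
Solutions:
 h(a) = C1 - 4*sqrt(3)*log(cos(sqrt(3)*a))/3


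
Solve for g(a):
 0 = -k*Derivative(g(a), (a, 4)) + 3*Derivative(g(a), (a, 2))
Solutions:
 g(a) = C1 + C2*a + C3*exp(-sqrt(3)*a*sqrt(1/k)) + C4*exp(sqrt(3)*a*sqrt(1/k))


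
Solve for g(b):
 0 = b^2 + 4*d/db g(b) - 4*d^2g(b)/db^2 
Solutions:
 g(b) = C1 + C2*exp(b) - b^3/12 - b^2/4 - b/2


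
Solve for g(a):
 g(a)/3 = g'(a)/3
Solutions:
 g(a) = C1*exp(a)


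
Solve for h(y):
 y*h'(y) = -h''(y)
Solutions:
 h(y) = C1 + C2*erf(sqrt(2)*y/2)


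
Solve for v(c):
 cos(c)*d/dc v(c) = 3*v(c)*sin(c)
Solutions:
 v(c) = C1/cos(c)^3


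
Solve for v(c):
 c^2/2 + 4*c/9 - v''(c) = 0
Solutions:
 v(c) = C1 + C2*c + c^4/24 + 2*c^3/27


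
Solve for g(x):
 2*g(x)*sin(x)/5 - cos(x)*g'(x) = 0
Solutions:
 g(x) = C1/cos(x)^(2/5)


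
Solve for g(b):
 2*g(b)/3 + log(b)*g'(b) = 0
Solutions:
 g(b) = C1*exp(-2*li(b)/3)


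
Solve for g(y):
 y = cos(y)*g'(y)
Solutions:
 g(y) = C1 + Integral(y/cos(y), y)


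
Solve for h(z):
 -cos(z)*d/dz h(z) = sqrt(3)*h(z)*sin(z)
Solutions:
 h(z) = C1*cos(z)^(sqrt(3))


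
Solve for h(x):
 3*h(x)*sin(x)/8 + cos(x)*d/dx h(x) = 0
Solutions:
 h(x) = C1*cos(x)^(3/8)


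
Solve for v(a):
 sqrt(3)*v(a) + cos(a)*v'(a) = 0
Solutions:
 v(a) = C1*(sin(a) - 1)^(sqrt(3)/2)/(sin(a) + 1)^(sqrt(3)/2)


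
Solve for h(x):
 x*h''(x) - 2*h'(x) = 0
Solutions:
 h(x) = C1 + C2*x^3


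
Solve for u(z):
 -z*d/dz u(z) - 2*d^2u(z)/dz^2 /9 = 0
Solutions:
 u(z) = C1 + C2*erf(3*z/2)


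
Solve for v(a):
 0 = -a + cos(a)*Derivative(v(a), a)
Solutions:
 v(a) = C1 + Integral(a/cos(a), a)


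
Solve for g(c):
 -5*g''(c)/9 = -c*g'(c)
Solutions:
 g(c) = C1 + C2*erfi(3*sqrt(10)*c/10)


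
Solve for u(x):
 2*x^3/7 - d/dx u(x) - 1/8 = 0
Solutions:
 u(x) = C1 + x^4/14 - x/8


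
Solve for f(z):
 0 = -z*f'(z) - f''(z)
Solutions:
 f(z) = C1 + C2*erf(sqrt(2)*z/2)


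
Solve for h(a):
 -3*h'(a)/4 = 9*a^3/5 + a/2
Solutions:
 h(a) = C1 - 3*a^4/5 - a^2/3


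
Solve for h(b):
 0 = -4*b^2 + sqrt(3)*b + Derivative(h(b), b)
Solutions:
 h(b) = C1 + 4*b^3/3 - sqrt(3)*b^2/2


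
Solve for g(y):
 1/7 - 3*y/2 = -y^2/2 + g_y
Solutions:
 g(y) = C1 + y^3/6 - 3*y^2/4 + y/7


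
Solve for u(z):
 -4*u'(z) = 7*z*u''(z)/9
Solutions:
 u(z) = C1 + C2/z^(29/7)


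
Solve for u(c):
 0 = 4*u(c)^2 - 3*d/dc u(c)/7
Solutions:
 u(c) = -3/(C1 + 28*c)


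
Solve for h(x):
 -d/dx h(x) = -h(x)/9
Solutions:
 h(x) = C1*exp(x/9)


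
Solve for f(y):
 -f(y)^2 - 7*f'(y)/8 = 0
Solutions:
 f(y) = 7/(C1 + 8*y)


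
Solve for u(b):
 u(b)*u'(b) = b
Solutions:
 u(b) = -sqrt(C1 + b^2)
 u(b) = sqrt(C1 + b^2)


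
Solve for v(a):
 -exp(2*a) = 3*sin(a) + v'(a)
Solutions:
 v(a) = C1 - exp(2*a)/2 + 3*cos(a)


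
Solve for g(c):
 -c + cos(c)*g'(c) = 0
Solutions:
 g(c) = C1 + Integral(c/cos(c), c)


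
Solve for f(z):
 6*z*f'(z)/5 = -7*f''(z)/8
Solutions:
 f(z) = C1 + C2*erf(2*sqrt(210)*z/35)


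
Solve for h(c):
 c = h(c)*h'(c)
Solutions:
 h(c) = -sqrt(C1 + c^2)
 h(c) = sqrt(C1 + c^2)


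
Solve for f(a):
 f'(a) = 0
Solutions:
 f(a) = C1


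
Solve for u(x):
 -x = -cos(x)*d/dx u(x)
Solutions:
 u(x) = C1 + Integral(x/cos(x), x)


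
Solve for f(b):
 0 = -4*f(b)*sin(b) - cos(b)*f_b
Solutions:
 f(b) = C1*cos(b)^4


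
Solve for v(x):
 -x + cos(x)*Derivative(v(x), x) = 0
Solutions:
 v(x) = C1 + Integral(x/cos(x), x)


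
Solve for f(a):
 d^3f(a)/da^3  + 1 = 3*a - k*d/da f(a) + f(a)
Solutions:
 f(a) = C1*exp(a*(-2*18^(1/3)*k/(sqrt(3)*sqrt(4*k^3 + 27) + 9)^(1/3) + 12^(1/3)*(sqrt(3)*sqrt(4*k^3 + 27) + 9)^(1/3))/6) + C2*exp(a*(-4*k/((-12^(1/3) + 2^(2/3)*3^(5/6)*I)*(sqrt(3)*sqrt(4*k^3 + 27) + 9)^(1/3)) - 12^(1/3)*(sqrt(3)*sqrt(4*k^3 + 27) + 9)^(1/3)/12 + 2^(2/3)*3^(5/6)*I*(sqrt(3)*sqrt(4*k^3 + 27) + 9)^(1/3)/12)) + C3*exp(a*(4*k/((12^(1/3) + 2^(2/3)*3^(5/6)*I)*(sqrt(3)*sqrt(4*k^3 + 27) + 9)^(1/3)) - 12^(1/3)*(sqrt(3)*sqrt(4*k^3 + 27) + 9)^(1/3)/12 - 2^(2/3)*3^(5/6)*I*(sqrt(3)*sqrt(4*k^3 + 27) + 9)^(1/3)/12)) - 3*a - 3*k + 1


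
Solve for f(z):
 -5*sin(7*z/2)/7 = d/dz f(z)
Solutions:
 f(z) = C1 + 10*cos(7*z/2)/49


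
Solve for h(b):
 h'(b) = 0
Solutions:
 h(b) = C1


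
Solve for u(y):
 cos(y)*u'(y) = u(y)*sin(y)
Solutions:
 u(y) = C1/cos(y)


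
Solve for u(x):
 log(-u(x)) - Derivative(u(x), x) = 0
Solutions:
 -li(-u(x)) = C1 + x


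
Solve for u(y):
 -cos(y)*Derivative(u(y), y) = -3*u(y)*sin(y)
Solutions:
 u(y) = C1/cos(y)^3


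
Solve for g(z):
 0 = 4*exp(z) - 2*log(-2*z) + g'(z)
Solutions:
 g(z) = C1 + 2*z*log(-z) + 2*z*(-1 + log(2)) - 4*exp(z)


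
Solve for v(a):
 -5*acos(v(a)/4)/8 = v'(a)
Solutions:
 Integral(1/acos(_y/4), (_y, v(a))) = C1 - 5*a/8


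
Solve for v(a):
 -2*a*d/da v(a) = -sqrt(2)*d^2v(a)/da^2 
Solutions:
 v(a) = C1 + C2*erfi(2^(3/4)*a/2)


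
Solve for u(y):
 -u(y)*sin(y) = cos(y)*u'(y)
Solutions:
 u(y) = C1*cos(y)


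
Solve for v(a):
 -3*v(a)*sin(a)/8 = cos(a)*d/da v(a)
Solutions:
 v(a) = C1*cos(a)^(3/8)


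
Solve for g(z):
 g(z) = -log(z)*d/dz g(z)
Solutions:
 g(z) = C1*exp(-li(z))


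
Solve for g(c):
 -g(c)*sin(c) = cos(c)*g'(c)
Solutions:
 g(c) = C1*cos(c)


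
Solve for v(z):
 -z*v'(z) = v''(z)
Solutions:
 v(z) = C1 + C2*erf(sqrt(2)*z/2)


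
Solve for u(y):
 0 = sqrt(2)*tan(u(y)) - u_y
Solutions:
 u(y) = pi - asin(C1*exp(sqrt(2)*y))
 u(y) = asin(C1*exp(sqrt(2)*y))


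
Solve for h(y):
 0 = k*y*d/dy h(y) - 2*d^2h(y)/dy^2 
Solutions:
 h(y) = Piecewise((-sqrt(pi)*C1*erf(y*sqrt(-k)/2)/sqrt(-k) - C2, (k > 0) | (k < 0)), (-C1*y - C2, True))


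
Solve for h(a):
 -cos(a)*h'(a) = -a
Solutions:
 h(a) = C1 + Integral(a/cos(a), a)


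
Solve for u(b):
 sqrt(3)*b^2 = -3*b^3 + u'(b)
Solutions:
 u(b) = C1 + 3*b^4/4 + sqrt(3)*b^3/3


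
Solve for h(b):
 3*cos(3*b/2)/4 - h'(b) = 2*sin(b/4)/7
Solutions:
 h(b) = C1 + sin(3*b/2)/2 + 8*cos(b/4)/7


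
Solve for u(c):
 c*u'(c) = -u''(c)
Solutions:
 u(c) = C1 + C2*erf(sqrt(2)*c/2)


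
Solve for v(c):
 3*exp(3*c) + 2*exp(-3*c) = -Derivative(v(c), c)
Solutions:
 v(c) = C1 - exp(3*c) + 2*exp(-3*c)/3


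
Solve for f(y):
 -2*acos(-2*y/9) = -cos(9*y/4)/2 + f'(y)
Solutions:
 f(y) = C1 - 2*y*acos(-2*y/9) - sqrt(81 - 4*y^2) + 2*sin(9*y/4)/9


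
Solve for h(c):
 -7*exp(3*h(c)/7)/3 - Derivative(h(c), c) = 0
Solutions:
 h(c) = 7*log(1/(C1 + 7*c))/3 + 7*log(7)/3
 h(c) = 7*log(7^(1/3)*(-1 - sqrt(3)*I)*(1/(C1 + 7*c))^(1/3)/2)
 h(c) = 7*log(7^(1/3)*(-1 + sqrt(3)*I)*(1/(C1 + 7*c))^(1/3)/2)


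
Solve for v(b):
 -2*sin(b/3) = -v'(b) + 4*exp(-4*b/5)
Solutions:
 v(b) = C1 - 6*cos(b/3) - 5*exp(-4*b/5)


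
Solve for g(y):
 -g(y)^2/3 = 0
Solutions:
 g(y) = 0


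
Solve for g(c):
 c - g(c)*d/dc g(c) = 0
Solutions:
 g(c) = -sqrt(C1 + c^2)
 g(c) = sqrt(C1 + c^2)


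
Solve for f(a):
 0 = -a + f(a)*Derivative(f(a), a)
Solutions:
 f(a) = -sqrt(C1 + a^2)
 f(a) = sqrt(C1 + a^2)


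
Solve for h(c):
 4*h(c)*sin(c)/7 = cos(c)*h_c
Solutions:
 h(c) = C1/cos(c)^(4/7)


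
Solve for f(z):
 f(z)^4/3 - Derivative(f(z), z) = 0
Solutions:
 f(z) = (-1/(C1 + z))^(1/3)
 f(z) = (-1/(C1 + z))^(1/3)*(-1 - sqrt(3)*I)/2
 f(z) = (-1/(C1 + z))^(1/3)*(-1 + sqrt(3)*I)/2


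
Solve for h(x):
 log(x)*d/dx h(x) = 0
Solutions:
 h(x) = C1


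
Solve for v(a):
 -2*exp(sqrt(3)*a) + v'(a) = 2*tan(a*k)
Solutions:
 v(a) = C1 + 2*Piecewise((-log(cos(a*k))/k, Ne(k, 0)), (0, True)) + 2*sqrt(3)*exp(sqrt(3)*a)/3


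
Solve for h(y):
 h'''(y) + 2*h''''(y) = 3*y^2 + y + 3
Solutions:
 h(y) = C1 + C2*y + C3*y^2 + C4*exp(-y/2) + y^5/20 - 11*y^4/24 + 25*y^3/6


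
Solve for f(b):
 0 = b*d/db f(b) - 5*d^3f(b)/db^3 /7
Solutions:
 f(b) = C1 + Integral(C2*airyai(5^(2/3)*7^(1/3)*b/5) + C3*airybi(5^(2/3)*7^(1/3)*b/5), b)


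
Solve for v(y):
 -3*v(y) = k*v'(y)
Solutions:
 v(y) = C1*exp(-3*y/k)


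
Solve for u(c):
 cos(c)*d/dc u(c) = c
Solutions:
 u(c) = C1 + Integral(c/cos(c), c)


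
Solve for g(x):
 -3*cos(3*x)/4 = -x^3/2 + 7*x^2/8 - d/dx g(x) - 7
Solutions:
 g(x) = C1 - x^4/8 + 7*x^3/24 - 7*x + sin(3*x)/4


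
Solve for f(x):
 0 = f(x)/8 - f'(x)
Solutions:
 f(x) = C1*exp(x/8)


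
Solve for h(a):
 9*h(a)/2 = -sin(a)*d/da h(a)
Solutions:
 h(a) = C1*(cos(a) + 1)^(1/4)*(cos(a)^2 + 2*cos(a) + 1)/((cos(a) - 1)^(1/4)*(cos(a)^2 - 2*cos(a) + 1))


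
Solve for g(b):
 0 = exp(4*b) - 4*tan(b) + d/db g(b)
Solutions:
 g(b) = C1 - exp(4*b)/4 - 4*log(cos(b))


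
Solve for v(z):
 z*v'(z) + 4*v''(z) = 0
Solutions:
 v(z) = C1 + C2*erf(sqrt(2)*z/4)


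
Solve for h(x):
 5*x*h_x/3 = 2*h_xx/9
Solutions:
 h(x) = C1 + C2*erfi(sqrt(15)*x/2)


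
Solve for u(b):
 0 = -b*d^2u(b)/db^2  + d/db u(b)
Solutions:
 u(b) = C1 + C2*b^2


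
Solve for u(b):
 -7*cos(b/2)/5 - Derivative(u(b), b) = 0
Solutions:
 u(b) = C1 - 14*sin(b/2)/5


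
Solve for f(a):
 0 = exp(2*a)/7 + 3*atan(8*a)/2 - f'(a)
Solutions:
 f(a) = C1 + 3*a*atan(8*a)/2 + exp(2*a)/14 - 3*log(64*a^2 + 1)/32


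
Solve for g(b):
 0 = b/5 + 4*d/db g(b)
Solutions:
 g(b) = C1 - b^2/40


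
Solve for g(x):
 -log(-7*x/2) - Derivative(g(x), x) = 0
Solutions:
 g(x) = C1 - x*log(-x) + x*(-log(7) + log(2) + 1)


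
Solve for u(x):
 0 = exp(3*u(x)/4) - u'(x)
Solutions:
 u(x) = 4*log(-1/(C1 + 3*x))/3 + 8*log(2)/3
 u(x) = 4*log((-1/(C1 + x))^(1/3)*(-6^(2/3) - 3*2^(2/3)*3^(1/6)*I)/6)
 u(x) = 4*log((-1/(C1 + x))^(1/3)*(-6^(2/3) + 3*2^(2/3)*3^(1/6)*I)/6)


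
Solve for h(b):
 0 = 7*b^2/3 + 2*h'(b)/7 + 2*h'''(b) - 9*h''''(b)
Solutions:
 h(b) = C1 + C2*exp(b*(-7^(2/3)*(297*sqrt(57) + 2243)^(1/3) - 28*7^(1/3)/(297*sqrt(57) + 2243)^(1/3) + 28)/378)*sin(sqrt(3)*7^(1/3)*b*(-7^(1/3)*(297*sqrt(57) + 2243)^(1/3) + 28/(297*sqrt(57) + 2243)^(1/3))/378) + C3*exp(b*(-7^(2/3)*(297*sqrt(57) + 2243)^(1/3) - 28*7^(1/3)/(297*sqrt(57) + 2243)^(1/3) + 28)/378)*cos(sqrt(3)*7^(1/3)*b*(-7^(1/3)*(297*sqrt(57) + 2243)^(1/3) + 28/(297*sqrt(57) + 2243)^(1/3))/378) + C4*exp(b*(28*7^(1/3)/(297*sqrt(57) + 2243)^(1/3) + 14 + 7^(2/3)*(297*sqrt(57) + 2243)^(1/3))/189) - 49*b^3/18 + 343*b/3


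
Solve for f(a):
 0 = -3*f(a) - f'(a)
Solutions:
 f(a) = C1*exp(-3*a)


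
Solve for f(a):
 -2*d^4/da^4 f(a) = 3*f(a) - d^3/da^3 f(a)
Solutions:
 f(a) = C1*exp(a*(1 - 4*sqrt(1/16 + 4*2^(1/3)/(3 + sqrt(2039)*I)^(1/3) + 2^(2/3)*(3 + sqrt(2039)*I)^(1/3)/4))/8)*sin(a*sqrt(Abs(-1/8 + 4*2^(1/3)/(3 + sqrt(2039)*I)^(1/3) + 1/(32*sqrt(1/16 + 4*2^(1/3)/(3 + sqrt(2039)*I)^(1/3) + 2^(2/3)*(3 + sqrt(2039)*I)^(1/3)/4)) + 2^(2/3)*(3 + sqrt(2039)*I)^(1/3)/4))/2) + C2*exp(a*(1 - 4*sqrt(1/16 + 4*2^(1/3)/(3 + sqrt(2039)*I)^(1/3) + 2^(2/3)*(3 + sqrt(2039)*I)^(1/3)/4))/8)*cos(a*sqrt(-1/8 + 4*2^(1/3)/(3 + sqrt(2039)*I)^(1/3) + 1/(32*sqrt(1/16 + 4*2^(1/3)/(3 + sqrt(2039)*I)^(1/3) + 2^(2/3)*(3 + sqrt(2039)*I)^(1/3)/4)) + 2^(2/3)*(3 + sqrt(2039)*I)^(1/3)/4)/2) + C3*exp(a*(1 + 4*sqrt(1/16 + 4*2^(1/3)/(3 + sqrt(2039)*I)^(1/3) + 2^(2/3)*(3 + sqrt(2039)*I)^(1/3)/4))/8)*sin(a*sqrt(Abs(1/8 - 2^(2/3)*(3 + sqrt(2039)*I)^(1/3)/4 + 1/(32*sqrt(1/16 + 4*2^(1/3)/(3 + sqrt(2039)*I)^(1/3) + 2^(2/3)*(3 + sqrt(2039)*I)^(1/3)/4)) - 4*2^(1/3)/(3 + sqrt(2039)*I)^(1/3)))/2) + C4*exp(a*(1 + 4*sqrt(1/16 + 4*2^(1/3)/(3 + sqrt(2039)*I)^(1/3) + 2^(2/3)*(3 + sqrt(2039)*I)^(1/3)/4))/8)*cos(a*sqrt(-1/8 + 4*2^(1/3)/(3 + sqrt(2039)*I)^(1/3) - 1/(32*sqrt(1/16 + 4*2^(1/3)/(3 + sqrt(2039)*I)^(1/3) + 2^(2/3)*(3 + sqrt(2039)*I)^(1/3)/4)) + 2^(2/3)*(3 + sqrt(2039)*I)^(1/3)/4)/2)


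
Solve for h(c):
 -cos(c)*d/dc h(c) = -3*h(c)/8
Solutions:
 h(c) = C1*(sin(c) + 1)^(3/16)/(sin(c) - 1)^(3/16)


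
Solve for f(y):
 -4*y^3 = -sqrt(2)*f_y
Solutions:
 f(y) = C1 + sqrt(2)*y^4/2


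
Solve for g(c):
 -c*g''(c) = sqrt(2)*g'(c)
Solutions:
 g(c) = C1 + C2*c^(1 - sqrt(2))


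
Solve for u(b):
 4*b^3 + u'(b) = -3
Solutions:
 u(b) = C1 - b^4 - 3*b


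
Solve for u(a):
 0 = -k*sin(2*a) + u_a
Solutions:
 u(a) = C1 - k*cos(2*a)/2


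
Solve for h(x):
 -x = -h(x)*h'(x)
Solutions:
 h(x) = -sqrt(C1 + x^2)
 h(x) = sqrt(C1 + x^2)


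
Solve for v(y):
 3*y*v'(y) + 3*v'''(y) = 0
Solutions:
 v(y) = C1 + Integral(C2*airyai(-y) + C3*airybi(-y), y)


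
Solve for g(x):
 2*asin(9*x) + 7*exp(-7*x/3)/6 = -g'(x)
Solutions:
 g(x) = C1 - 2*x*asin(9*x) - 2*sqrt(1 - 81*x^2)/9 + exp(-7*x/3)/2


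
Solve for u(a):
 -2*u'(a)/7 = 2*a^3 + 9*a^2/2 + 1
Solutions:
 u(a) = C1 - 7*a^4/4 - 21*a^3/4 - 7*a/2


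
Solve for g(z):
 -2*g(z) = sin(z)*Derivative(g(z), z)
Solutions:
 g(z) = C1*(cos(z) + 1)/(cos(z) - 1)


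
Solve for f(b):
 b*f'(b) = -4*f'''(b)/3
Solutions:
 f(b) = C1 + Integral(C2*airyai(-6^(1/3)*b/2) + C3*airybi(-6^(1/3)*b/2), b)


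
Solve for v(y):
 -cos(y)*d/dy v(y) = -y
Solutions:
 v(y) = C1 + Integral(y/cos(y), y)


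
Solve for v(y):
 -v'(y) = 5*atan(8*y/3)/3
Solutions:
 v(y) = C1 - 5*y*atan(8*y/3)/3 + 5*log(64*y^2 + 9)/16


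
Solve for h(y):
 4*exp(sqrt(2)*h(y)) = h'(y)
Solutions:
 h(y) = sqrt(2)*(2*log(-1/(C1 + 4*y)) - log(2))/4


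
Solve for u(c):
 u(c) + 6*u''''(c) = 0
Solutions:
 u(c) = (C1*sin(2^(1/4)*3^(3/4)*c/6) + C2*cos(2^(1/4)*3^(3/4)*c/6))*exp(-2^(1/4)*3^(3/4)*c/6) + (C3*sin(2^(1/4)*3^(3/4)*c/6) + C4*cos(2^(1/4)*3^(3/4)*c/6))*exp(2^(1/4)*3^(3/4)*c/6)


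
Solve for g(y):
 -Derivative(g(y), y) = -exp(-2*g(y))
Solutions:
 g(y) = log(-sqrt(C1 + 2*y))
 g(y) = log(C1 + 2*y)/2


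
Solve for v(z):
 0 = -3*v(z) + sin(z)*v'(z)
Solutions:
 v(z) = C1*(cos(z) - 1)^(3/2)/(cos(z) + 1)^(3/2)


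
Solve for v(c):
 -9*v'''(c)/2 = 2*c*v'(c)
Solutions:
 v(c) = C1 + Integral(C2*airyai(-2^(2/3)*3^(1/3)*c/3) + C3*airybi(-2^(2/3)*3^(1/3)*c/3), c)


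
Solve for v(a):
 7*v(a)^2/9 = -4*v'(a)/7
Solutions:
 v(a) = 36/(C1 + 49*a)


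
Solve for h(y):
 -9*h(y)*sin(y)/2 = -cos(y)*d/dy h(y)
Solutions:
 h(y) = C1/cos(y)^(9/2)


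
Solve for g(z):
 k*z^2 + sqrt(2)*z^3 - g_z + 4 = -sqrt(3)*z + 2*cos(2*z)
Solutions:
 g(z) = C1 + k*z^3/3 + sqrt(2)*z^4/4 + sqrt(3)*z^2/2 + 4*z - sin(2*z)


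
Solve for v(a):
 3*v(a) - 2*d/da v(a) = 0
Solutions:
 v(a) = C1*exp(3*a/2)


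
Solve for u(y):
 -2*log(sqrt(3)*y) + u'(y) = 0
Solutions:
 u(y) = C1 + 2*y*log(y) - 2*y + y*log(3)


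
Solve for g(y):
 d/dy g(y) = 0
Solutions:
 g(y) = C1


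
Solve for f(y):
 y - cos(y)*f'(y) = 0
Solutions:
 f(y) = C1 + Integral(y/cos(y), y)


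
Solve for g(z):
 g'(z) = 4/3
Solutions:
 g(z) = C1 + 4*z/3


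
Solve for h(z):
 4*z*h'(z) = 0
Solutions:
 h(z) = C1


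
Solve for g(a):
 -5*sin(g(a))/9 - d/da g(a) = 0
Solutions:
 5*a/9 + log(cos(g(a)) - 1)/2 - log(cos(g(a)) + 1)/2 = C1


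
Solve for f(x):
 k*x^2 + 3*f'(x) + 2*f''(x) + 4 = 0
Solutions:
 f(x) = C1 + C2*exp(-3*x/2) - k*x^3/9 + 2*k*x^2/9 - 8*k*x/27 - 4*x/3


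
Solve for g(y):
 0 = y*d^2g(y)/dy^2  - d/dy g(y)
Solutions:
 g(y) = C1 + C2*y^2


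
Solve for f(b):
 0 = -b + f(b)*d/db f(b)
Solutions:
 f(b) = -sqrt(C1 + b^2)
 f(b) = sqrt(C1 + b^2)


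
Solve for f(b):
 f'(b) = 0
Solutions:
 f(b) = C1


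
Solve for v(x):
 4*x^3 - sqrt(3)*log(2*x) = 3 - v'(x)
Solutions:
 v(x) = C1 - x^4 + sqrt(3)*x*log(x) - sqrt(3)*x + sqrt(3)*x*log(2) + 3*x


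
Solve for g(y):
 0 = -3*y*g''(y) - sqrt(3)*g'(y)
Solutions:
 g(y) = C1 + C2*y^(1 - sqrt(3)/3)


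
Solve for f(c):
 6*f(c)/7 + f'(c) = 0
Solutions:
 f(c) = C1*exp(-6*c/7)


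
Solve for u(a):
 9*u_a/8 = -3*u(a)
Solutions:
 u(a) = C1*exp(-8*a/3)


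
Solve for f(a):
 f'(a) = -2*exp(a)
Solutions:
 f(a) = C1 - 2*exp(a)


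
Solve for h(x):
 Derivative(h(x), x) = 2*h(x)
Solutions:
 h(x) = C1*exp(2*x)


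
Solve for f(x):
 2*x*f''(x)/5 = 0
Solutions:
 f(x) = C1 + C2*x


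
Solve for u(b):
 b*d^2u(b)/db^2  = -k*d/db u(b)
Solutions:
 u(b) = C1 + b^(1 - re(k))*(C2*sin(log(b)*Abs(im(k))) + C3*cos(log(b)*im(k)))


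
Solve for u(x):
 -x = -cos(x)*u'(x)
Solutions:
 u(x) = C1 + Integral(x/cos(x), x)


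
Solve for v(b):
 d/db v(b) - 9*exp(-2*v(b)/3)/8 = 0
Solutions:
 v(b) = 3*log(-sqrt(C1 + 9*b)) - 3*log(6) + 3*log(3)/2
 v(b) = 3*log(C1 + 9*b)/2 - 3*log(6) + 3*log(3)/2


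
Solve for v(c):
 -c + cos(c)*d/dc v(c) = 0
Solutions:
 v(c) = C1 + Integral(c/cos(c), c)


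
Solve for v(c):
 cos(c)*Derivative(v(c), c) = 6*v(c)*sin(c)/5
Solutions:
 v(c) = C1/cos(c)^(6/5)


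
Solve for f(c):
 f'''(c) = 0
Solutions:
 f(c) = C1 + C2*c + C3*c^2


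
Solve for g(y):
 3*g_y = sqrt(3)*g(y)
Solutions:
 g(y) = C1*exp(sqrt(3)*y/3)


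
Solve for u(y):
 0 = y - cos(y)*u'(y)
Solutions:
 u(y) = C1 + Integral(y/cos(y), y)


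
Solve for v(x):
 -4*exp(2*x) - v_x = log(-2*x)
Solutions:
 v(x) = C1 - x*log(-x) + x*(1 - log(2)) - 2*exp(2*x)


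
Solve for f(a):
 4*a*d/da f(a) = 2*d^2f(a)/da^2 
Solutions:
 f(a) = C1 + C2*erfi(a)


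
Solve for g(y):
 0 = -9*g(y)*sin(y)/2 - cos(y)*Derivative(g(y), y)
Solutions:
 g(y) = C1*cos(y)^(9/2)


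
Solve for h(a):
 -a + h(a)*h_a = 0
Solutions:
 h(a) = -sqrt(C1 + a^2)
 h(a) = sqrt(C1 + a^2)


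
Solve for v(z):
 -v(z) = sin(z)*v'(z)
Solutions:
 v(z) = C1*sqrt(cos(z) + 1)/sqrt(cos(z) - 1)


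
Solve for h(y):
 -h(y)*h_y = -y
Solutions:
 h(y) = -sqrt(C1 + y^2)
 h(y) = sqrt(C1 + y^2)


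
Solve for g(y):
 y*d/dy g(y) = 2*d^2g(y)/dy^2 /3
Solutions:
 g(y) = C1 + C2*erfi(sqrt(3)*y/2)


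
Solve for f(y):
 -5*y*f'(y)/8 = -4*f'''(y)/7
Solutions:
 f(y) = C1 + Integral(C2*airyai(70^(1/3)*y/4) + C3*airybi(70^(1/3)*y/4), y)


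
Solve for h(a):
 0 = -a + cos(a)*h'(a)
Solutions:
 h(a) = C1 + Integral(a/cos(a), a)


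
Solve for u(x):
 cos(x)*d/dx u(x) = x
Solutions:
 u(x) = C1 + Integral(x/cos(x), x)


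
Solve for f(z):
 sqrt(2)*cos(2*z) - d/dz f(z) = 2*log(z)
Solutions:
 f(z) = C1 - 2*z*log(z) + 2*z + sqrt(2)*sin(2*z)/2


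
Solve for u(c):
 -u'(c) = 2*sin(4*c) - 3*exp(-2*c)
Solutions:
 u(c) = C1 + cos(4*c)/2 - 3*exp(-2*c)/2


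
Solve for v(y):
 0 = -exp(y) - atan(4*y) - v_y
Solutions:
 v(y) = C1 - y*atan(4*y) - exp(y) + log(16*y^2 + 1)/8


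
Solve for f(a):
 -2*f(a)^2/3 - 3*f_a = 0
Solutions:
 f(a) = 9/(C1 + 2*a)


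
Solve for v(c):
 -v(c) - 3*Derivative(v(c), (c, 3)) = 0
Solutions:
 v(c) = C3*exp(-3^(2/3)*c/3) + (C1*sin(3^(1/6)*c/2) + C2*cos(3^(1/6)*c/2))*exp(3^(2/3)*c/6)


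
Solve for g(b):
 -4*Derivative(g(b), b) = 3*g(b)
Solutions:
 g(b) = C1*exp(-3*b/4)


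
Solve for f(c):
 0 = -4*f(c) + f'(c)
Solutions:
 f(c) = C1*exp(4*c)


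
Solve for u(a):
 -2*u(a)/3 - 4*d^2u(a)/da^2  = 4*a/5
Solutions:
 u(a) = C1*sin(sqrt(6)*a/6) + C2*cos(sqrt(6)*a/6) - 6*a/5


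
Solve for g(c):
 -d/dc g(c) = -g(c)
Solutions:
 g(c) = C1*exp(c)


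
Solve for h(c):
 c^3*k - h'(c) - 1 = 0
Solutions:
 h(c) = C1 + c^4*k/4 - c


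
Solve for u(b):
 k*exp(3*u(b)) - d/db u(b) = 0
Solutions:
 u(b) = log(-1/(C1 + 3*b*k))/3
 u(b) = log((-1/(C1 + b*k))^(1/3)*(-3^(2/3) - 3*3^(1/6)*I)/6)
 u(b) = log((-1/(C1 + b*k))^(1/3)*(-3^(2/3) + 3*3^(1/6)*I)/6)


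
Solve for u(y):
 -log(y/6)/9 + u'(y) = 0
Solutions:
 u(y) = C1 + y*log(y)/9 - y*log(6)/9 - y/9


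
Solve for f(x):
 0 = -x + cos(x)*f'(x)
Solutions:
 f(x) = C1 + Integral(x/cos(x), x)


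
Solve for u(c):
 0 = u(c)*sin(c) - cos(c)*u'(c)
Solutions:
 u(c) = C1/cos(c)


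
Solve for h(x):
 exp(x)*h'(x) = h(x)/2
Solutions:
 h(x) = C1*exp(-exp(-x)/2)


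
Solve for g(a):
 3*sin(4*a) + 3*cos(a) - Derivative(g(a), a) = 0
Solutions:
 g(a) = C1 + 3*sin(a) - 3*cos(4*a)/4


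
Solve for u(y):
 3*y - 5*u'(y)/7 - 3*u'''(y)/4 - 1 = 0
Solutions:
 u(y) = C1 + C2*sin(2*sqrt(105)*y/21) + C3*cos(2*sqrt(105)*y/21) + 21*y^2/10 - 7*y/5


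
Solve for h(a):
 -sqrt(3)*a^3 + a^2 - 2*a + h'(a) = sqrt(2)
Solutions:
 h(a) = C1 + sqrt(3)*a^4/4 - a^3/3 + a^2 + sqrt(2)*a


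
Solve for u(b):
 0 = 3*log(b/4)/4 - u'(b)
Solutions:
 u(b) = C1 + 3*b*log(b)/4 - 3*b*log(2)/2 - 3*b/4


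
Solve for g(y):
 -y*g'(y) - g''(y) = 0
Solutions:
 g(y) = C1 + C2*erf(sqrt(2)*y/2)


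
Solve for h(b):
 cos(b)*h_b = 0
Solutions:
 h(b) = C1


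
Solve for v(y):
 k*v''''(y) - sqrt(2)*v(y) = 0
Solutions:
 v(y) = C1*exp(-2^(1/8)*y*(1/k)^(1/4)) + C2*exp(2^(1/8)*y*(1/k)^(1/4)) + C3*exp(-2^(1/8)*I*y*(1/k)^(1/4)) + C4*exp(2^(1/8)*I*y*(1/k)^(1/4))


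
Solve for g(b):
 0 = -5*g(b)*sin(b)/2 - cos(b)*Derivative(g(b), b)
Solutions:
 g(b) = C1*cos(b)^(5/2)


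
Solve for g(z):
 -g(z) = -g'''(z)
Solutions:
 g(z) = C3*exp(z) + (C1*sin(sqrt(3)*z/2) + C2*cos(sqrt(3)*z/2))*exp(-z/2)


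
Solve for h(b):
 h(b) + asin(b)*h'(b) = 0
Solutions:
 h(b) = C1*exp(-Integral(1/asin(b), b))


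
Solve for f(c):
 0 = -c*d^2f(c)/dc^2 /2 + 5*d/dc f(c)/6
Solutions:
 f(c) = C1 + C2*c^(8/3)


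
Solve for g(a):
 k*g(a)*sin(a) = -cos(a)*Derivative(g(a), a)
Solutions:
 g(a) = C1*exp(k*log(cos(a)))


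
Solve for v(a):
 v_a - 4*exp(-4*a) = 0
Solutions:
 v(a) = C1 - exp(-4*a)


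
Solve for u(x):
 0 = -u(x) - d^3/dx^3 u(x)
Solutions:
 u(x) = C3*exp(-x) + (C1*sin(sqrt(3)*x/2) + C2*cos(sqrt(3)*x/2))*exp(x/2)


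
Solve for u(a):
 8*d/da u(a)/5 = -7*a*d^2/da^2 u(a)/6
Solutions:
 u(a) = C1 + C2/a^(13/35)


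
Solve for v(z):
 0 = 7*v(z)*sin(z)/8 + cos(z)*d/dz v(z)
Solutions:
 v(z) = C1*cos(z)^(7/8)


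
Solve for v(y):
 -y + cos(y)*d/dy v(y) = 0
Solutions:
 v(y) = C1 + Integral(y/cos(y), y)


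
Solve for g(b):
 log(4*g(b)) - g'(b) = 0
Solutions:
 -Integral(1/(log(_y) + 2*log(2)), (_y, g(b))) = C1 - b


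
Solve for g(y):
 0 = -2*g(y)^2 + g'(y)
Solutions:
 g(y) = -1/(C1 + 2*y)


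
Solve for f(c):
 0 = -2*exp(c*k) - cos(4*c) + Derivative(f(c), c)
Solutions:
 f(c) = C1 + sin(4*c)/4 + 2*exp(c*k)/k


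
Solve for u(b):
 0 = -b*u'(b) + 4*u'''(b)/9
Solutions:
 u(b) = C1 + Integral(C2*airyai(2^(1/3)*3^(2/3)*b/2) + C3*airybi(2^(1/3)*3^(2/3)*b/2), b)


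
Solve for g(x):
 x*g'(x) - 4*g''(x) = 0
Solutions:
 g(x) = C1 + C2*erfi(sqrt(2)*x/4)


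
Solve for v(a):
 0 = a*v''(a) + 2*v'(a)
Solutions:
 v(a) = C1 + C2/a


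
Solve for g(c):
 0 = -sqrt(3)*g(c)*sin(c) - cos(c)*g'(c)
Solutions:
 g(c) = C1*cos(c)^(sqrt(3))


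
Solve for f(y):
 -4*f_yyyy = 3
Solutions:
 f(y) = C1 + C2*y + C3*y^2 + C4*y^3 - y^4/32


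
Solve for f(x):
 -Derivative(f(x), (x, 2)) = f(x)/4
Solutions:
 f(x) = C1*sin(x/2) + C2*cos(x/2)


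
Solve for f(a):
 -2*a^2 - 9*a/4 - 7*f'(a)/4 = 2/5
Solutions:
 f(a) = C1 - 8*a^3/21 - 9*a^2/14 - 8*a/35


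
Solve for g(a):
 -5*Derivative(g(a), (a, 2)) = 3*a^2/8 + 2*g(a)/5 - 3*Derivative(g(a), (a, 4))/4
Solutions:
 g(a) = C1*exp(-sqrt(30)*a*sqrt(25 + sqrt(655))/15) + C2*exp(sqrt(30)*a*sqrt(25 + sqrt(655))/15) + C3*sin(sqrt(30)*a*sqrt(-25 + sqrt(655))/15) + C4*cos(sqrt(30)*a*sqrt(-25 + sqrt(655))/15) - 15*a^2/16 + 375/16


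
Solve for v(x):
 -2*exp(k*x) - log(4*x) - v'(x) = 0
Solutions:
 v(x) = C1 - x*log(x) + x*(1 - 2*log(2)) + Piecewise((-2*exp(k*x)/k, Ne(k, 0)), (-2*x, True))


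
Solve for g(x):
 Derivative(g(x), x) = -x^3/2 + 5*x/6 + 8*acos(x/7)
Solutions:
 g(x) = C1 - x^4/8 + 5*x^2/12 + 8*x*acos(x/7) - 8*sqrt(49 - x^2)


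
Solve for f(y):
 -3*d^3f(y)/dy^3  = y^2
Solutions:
 f(y) = C1 + C2*y + C3*y^2 - y^5/180


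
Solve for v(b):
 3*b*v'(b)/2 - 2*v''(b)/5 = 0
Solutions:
 v(b) = C1 + C2*erfi(sqrt(30)*b/4)


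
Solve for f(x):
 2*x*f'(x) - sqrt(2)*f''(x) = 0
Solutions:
 f(x) = C1 + C2*erfi(2^(3/4)*x/2)


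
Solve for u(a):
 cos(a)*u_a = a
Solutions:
 u(a) = C1 + Integral(a/cos(a), a)


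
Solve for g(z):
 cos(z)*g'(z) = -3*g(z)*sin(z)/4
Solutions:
 g(z) = C1*cos(z)^(3/4)


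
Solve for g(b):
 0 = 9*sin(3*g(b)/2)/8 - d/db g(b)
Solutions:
 -9*b/8 + log(cos(3*g(b)/2) - 1)/3 - log(cos(3*g(b)/2) + 1)/3 = C1


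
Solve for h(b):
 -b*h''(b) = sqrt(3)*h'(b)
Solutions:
 h(b) = C1 + C2*b^(1 - sqrt(3))


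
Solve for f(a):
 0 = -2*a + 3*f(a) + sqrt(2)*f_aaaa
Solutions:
 f(a) = 2*a/3 + (C1*sin(2^(3/8)*3^(1/4)*a/2) + C2*cos(2^(3/8)*3^(1/4)*a/2))*exp(-2^(3/8)*3^(1/4)*a/2) + (C3*sin(2^(3/8)*3^(1/4)*a/2) + C4*cos(2^(3/8)*3^(1/4)*a/2))*exp(2^(3/8)*3^(1/4)*a/2)
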